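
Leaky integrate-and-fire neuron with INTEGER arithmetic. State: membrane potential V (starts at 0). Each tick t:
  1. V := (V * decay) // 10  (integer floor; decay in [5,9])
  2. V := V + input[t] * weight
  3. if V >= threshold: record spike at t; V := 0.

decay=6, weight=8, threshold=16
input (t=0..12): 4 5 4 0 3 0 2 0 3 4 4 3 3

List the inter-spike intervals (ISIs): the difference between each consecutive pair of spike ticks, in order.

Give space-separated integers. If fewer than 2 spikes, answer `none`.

t=0: input=4 -> V=0 FIRE
t=1: input=5 -> V=0 FIRE
t=2: input=4 -> V=0 FIRE
t=3: input=0 -> V=0
t=4: input=3 -> V=0 FIRE
t=5: input=0 -> V=0
t=6: input=2 -> V=0 FIRE
t=7: input=0 -> V=0
t=8: input=3 -> V=0 FIRE
t=9: input=4 -> V=0 FIRE
t=10: input=4 -> V=0 FIRE
t=11: input=3 -> V=0 FIRE
t=12: input=3 -> V=0 FIRE

Answer: 1 1 2 2 2 1 1 1 1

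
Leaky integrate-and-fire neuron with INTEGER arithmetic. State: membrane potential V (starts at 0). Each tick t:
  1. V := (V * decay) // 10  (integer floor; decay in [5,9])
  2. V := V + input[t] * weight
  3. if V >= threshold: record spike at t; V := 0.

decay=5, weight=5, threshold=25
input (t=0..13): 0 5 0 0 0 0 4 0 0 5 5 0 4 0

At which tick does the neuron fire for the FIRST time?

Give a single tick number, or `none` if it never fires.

Answer: 1

Derivation:
t=0: input=0 -> V=0
t=1: input=5 -> V=0 FIRE
t=2: input=0 -> V=0
t=3: input=0 -> V=0
t=4: input=0 -> V=0
t=5: input=0 -> V=0
t=6: input=4 -> V=20
t=7: input=0 -> V=10
t=8: input=0 -> V=5
t=9: input=5 -> V=0 FIRE
t=10: input=5 -> V=0 FIRE
t=11: input=0 -> V=0
t=12: input=4 -> V=20
t=13: input=0 -> V=10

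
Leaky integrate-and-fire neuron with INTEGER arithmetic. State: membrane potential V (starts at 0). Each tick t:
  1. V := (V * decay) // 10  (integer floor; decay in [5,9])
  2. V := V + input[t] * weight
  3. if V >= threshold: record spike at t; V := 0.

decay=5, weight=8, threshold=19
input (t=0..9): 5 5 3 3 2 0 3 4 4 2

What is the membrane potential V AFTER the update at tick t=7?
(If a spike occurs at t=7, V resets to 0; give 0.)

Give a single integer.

Answer: 0

Derivation:
t=0: input=5 -> V=0 FIRE
t=1: input=5 -> V=0 FIRE
t=2: input=3 -> V=0 FIRE
t=3: input=3 -> V=0 FIRE
t=4: input=2 -> V=16
t=5: input=0 -> V=8
t=6: input=3 -> V=0 FIRE
t=7: input=4 -> V=0 FIRE
t=8: input=4 -> V=0 FIRE
t=9: input=2 -> V=16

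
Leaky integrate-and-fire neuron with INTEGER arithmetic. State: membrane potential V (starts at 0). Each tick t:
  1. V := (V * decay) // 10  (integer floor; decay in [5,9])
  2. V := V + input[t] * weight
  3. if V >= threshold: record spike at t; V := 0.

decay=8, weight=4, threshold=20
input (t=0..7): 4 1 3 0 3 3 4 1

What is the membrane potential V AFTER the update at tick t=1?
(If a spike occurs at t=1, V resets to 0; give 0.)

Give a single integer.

Answer: 16

Derivation:
t=0: input=4 -> V=16
t=1: input=1 -> V=16
t=2: input=3 -> V=0 FIRE
t=3: input=0 -> V=0
t=4: input=3 -> V=12
t=5: input=3 -> V=0 FIRE
t=6: input=4 -> V=16
t=7: input=1 -> V=16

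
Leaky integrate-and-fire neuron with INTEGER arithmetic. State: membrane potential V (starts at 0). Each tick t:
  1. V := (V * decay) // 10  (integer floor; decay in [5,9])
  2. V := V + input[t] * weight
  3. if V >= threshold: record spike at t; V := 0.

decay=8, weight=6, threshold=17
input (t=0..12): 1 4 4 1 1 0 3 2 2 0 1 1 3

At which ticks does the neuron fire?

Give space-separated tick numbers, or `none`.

Answer: 1 2 6 8 12

Derivation:
t=0: input=1 -> V=6
t=1: input=4 -> V=0 FIRE
t=2: input=4 -> V=0 FIRE
t=3: input=1 -> V=6
t=4: input=1 -> V=10
t=5: input=0 -> V=8
t=6: input=3 -> V=0 FIRE
t=7: input=2 -> V=12
t=8: input=2 -> V=0 FIRE
t=9: input=0 -> V=0
t=10: input=1 -> V=6
t=11: input=1 -> V=10
t=12: input=3 -> V=0 FIRE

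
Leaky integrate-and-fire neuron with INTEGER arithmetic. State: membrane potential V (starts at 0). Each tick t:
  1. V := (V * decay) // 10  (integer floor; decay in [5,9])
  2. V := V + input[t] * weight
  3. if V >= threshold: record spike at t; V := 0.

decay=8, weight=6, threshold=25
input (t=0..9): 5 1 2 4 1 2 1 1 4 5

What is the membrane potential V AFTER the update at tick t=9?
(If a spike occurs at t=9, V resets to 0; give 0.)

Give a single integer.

Answer: 0

Derivation:
t=0: input=5 -> V=0 FIRE
t=1: input=1 -> V=6
t=2: input=2 -> V=16
t=3: input=4 -> V=0 FIRE
t=4: input=1 -> V=6
t=5: input=2 -> V=16
t=6: input=1 -> V=18
t=7: input=1 -> V=20
t=8: input=4 -> V=0 FIRE
t=9: input=5 -> V=0 FIRE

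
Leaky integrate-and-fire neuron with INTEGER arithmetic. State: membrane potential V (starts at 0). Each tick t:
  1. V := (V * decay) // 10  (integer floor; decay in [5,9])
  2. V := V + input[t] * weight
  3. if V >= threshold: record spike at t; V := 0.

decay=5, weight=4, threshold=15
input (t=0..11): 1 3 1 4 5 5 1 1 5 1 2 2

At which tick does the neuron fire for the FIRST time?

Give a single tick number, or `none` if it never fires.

t=0: input=1 -> V=4
t=1: input=3 -> V=14
t=2: input=1 -> V=11
t=3: input=4 -> V=0 FIRE
t=4: input=5 -> V=0 FIRE
t=5: input=5 -> V=0 FIRE
t=6: input=1 -> V=4
t=7: input=1 -> V=6
t=8: input=5 -> V=0 FIRE
t=9: input=1 -> V=4
t=10: input=2 -> V=10
t=11: input=2 -> V=13

Answer: 3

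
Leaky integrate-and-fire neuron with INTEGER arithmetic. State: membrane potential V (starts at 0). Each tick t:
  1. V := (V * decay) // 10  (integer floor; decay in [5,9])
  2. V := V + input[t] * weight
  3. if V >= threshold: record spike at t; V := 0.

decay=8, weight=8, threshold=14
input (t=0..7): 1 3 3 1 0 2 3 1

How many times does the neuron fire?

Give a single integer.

t=0: input=1 -> V=8
t=1: input=3 -> V=0 FIRE
t=2: input=3 -> V=0 FIRE
t=3: input=1 -> V=8
t=4: input=0 -> V=6
t=5: input=2 -> V=0 FIRE
t=6: input=3 -> V=0 FIRE
t=7: input=1 -> V=8

Answer: 4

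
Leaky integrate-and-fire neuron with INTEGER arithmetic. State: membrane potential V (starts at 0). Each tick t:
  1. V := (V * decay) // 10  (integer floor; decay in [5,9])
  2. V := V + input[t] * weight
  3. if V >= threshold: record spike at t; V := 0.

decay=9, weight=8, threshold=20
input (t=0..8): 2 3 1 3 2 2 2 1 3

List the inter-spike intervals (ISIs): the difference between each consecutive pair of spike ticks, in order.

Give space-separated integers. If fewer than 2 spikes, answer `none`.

t=0: input=2 -> V=16
t=1: input=3 -> V=0 FIRE
t=2: input=1 -> V=8
t=3: input=3 -> V=0 FIRE
t=4: input=2 -> V=16
t=5: input=2 -> V=0 FIRE
t=6: input=2 -> V=16
t=7: input=1 -> V=0 FIRE
t=8: input=3 -> V=0 FIRE

Answer: 2 2 2 1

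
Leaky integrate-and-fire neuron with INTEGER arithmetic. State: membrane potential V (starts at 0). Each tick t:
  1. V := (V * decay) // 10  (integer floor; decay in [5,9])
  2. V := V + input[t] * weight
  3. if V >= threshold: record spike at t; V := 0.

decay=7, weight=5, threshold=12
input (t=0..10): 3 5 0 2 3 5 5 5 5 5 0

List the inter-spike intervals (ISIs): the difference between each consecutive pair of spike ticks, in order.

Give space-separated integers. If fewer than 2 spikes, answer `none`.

Answer: 1 3 1 1 1 1 1

Derivation:
t=0: input=3 -> V=0 FIRE
t=1: input=5 -> V=0 FIRE
t=2: input=0 -> V=0
t=3: input=2 -> V=10
t=4: input=3 -> V=0 FIRE
t=5: input=5 -> V=0 FIRE
t=6: input=5 -> V=0 FIRE
t=7: input=5 -> V=0 FIRE
t=8: input=5 -> V=0 FIRE
t=9: input=5 -> V=0 FIRE
t=10: input=0 -> V=0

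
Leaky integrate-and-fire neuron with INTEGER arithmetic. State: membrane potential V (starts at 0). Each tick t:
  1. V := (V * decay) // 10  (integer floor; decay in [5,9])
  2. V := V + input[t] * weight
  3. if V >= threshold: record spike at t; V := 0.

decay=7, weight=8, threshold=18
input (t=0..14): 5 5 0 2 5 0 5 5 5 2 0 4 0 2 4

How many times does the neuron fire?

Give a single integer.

Answer: 8

Derivation:
t=0: input=5 -> V=0 FIRE
t=1: input=5 -> V=0 FIRE
t=2: input=0 -> V=0
t=3: input=2 -> V=16
t=4: input=5 -> V=0 FIRE
t=5: input=0 -> V=0
t=6: input=5 -> V=0 FIRE
t=7: input=5 -> V=0 FIRE
t=8: input=5 -> V=0 FIRE
t=9: input=2 -> V=16
t=10: input=0 -> V=11
t=11: input=4 -> V=0 FIRE
t=12: input=0 -> V=0
t=13: input=2 -> V=16
t=14: input=4 -> V=0 FIRE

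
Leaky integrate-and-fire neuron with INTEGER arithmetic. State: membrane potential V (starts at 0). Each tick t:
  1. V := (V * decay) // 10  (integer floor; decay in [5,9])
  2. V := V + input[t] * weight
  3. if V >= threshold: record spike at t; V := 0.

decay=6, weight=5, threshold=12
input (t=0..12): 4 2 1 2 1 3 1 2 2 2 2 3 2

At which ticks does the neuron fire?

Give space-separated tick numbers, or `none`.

Answer: 0 3 5 7 9 11

Derivation:
t=0: input=4 -> V=0 FIRE
t=1: input=2 -> V=10
t=2: input=1 -> V=11
t=3: input=2 -> V=0 FIRE
t=4: input=1 -> V=5
t=5: input=3 -> V=0 FIRE
t=6: input=1 -> V=5
t=7: input=2 -> V=0 FIRE
t=8: input=2 -> V=10
t=9: input=2 -> V=0 FIRE
t=10: input=2 -> V=10
t=11: input=3 -> V=0 FIRE
t=12: input=2 -> V=10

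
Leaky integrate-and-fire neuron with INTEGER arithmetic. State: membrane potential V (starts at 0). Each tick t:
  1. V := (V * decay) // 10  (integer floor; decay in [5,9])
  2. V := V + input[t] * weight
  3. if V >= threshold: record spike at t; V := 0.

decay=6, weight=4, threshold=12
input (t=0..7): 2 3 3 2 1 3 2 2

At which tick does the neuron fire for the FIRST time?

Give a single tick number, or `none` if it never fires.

t=0: input=2 -> V=8
t=1: input=3 -> V=0 FIRE
t=2: input=3 -> V=0 FIRE
t=3: input=2 -> V=8
t=4: input=1 -> V=8
t=5: input=3 -> V=0 FIRE
t=6: input=2 -> V=8
t=7: input=2 -> V=0 FIRE

Answer: 1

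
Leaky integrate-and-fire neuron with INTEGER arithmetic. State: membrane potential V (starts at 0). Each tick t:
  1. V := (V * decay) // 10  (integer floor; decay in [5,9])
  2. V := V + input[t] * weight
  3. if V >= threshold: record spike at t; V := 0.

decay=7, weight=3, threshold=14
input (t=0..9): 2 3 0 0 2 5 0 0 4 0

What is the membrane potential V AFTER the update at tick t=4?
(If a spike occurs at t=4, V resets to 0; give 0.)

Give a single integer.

Answer: 10

Derivation:
t=0: input=2 -> V=6
t=1: input=3 -> V=13
t=2: input=0 -> V=9
t=3: input=0 -> V=6
t=4: input=2 -> V=10
t=5: input=5 -> V=0 FIRE
t=6: input=0 -> V=0
t=7: input=0 -> V=0
t=8: input=4 -> V=12
t=9: input=0 -> V=8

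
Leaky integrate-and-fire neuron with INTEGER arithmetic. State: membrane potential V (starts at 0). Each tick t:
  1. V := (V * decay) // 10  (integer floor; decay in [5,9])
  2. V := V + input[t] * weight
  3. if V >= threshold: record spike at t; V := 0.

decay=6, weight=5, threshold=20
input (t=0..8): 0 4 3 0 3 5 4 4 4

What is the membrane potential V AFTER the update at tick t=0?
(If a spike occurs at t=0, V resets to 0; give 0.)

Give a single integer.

Answer: 0

Derivation:
t=0: input=0 -> V=0
t=1: input=4 -> V=0 FIRE
t=2: input=3 -> V=15
t=3: input=0 -> V=9
t=4: input=3 -> V=0 FIRE
t=5: input=5 -> V=0 FIRE
t=6: input=4 -> V=0 FIRE
t=7: input=4 -> V=0 FIRE
t=8: input=4 -> V=0 FIRE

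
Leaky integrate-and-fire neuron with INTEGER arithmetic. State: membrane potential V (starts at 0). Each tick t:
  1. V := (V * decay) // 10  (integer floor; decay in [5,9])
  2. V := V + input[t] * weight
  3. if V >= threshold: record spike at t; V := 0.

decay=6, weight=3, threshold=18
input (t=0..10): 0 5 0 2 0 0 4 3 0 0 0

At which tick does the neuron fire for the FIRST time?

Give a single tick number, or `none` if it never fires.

t=0: input=0 -> V=0
t=1: input=5 -> V=15
t=2: input=0 -> V=9
t=3: input=2 -> V=11
t=4: input=0 -> V=6
t=5: input=0 -> V=3
t=6: input=4 -> V=13
t=7: input=3 -> V=16
t=8: input=0 -> V=9
t=9: input=0 -> V=5
t=10: input=0 -> V=3

Answer: none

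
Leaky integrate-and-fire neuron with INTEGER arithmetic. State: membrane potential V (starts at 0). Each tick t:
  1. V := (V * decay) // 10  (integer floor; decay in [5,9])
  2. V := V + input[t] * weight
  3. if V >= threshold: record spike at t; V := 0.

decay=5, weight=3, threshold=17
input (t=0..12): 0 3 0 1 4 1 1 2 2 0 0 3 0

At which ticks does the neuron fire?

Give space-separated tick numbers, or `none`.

Answer: none

Derivation:
t=0: input=0 -> V=0
t=1: input=3 -> V=9
t=2: input=0 -> V=4
t=3: input=1 -> V=5
t=4: input=4 -> V=14
t=5: input=1 -> V=10
t=6: input=1 -> V=8
t=7: input=2 -> V=10
t=8: input=2 -> V=11
t=9: input=0 -> V=5
t=10: input=0 -> V=2
t=11: input=3 -> V=10
t=12: input=0 -> V=5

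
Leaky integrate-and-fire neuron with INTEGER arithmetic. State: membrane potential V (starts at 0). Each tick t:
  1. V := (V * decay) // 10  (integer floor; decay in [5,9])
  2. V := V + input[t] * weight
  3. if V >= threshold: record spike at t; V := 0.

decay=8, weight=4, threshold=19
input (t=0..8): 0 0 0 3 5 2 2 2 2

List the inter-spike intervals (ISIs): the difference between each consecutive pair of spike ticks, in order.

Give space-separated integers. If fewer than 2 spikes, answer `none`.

t=0: input=0 -> V=0
t=1: input=0 -> V=0
t=2: input=0 -> V=0
t=3: input=3 -> V=12
t=4: input=5 -> V=0 FIRE
t=5: input=2 -> V=8
t=6: input=2 -> V=14
t=7: input=2 -> V=0 FIRE
t=8: input=2 -> V=8

Answer: 3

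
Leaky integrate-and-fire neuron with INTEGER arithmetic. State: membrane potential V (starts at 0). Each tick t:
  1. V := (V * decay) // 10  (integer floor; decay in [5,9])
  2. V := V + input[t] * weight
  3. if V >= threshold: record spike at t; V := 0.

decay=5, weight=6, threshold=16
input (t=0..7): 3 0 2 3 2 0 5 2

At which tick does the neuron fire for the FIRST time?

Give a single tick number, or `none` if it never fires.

t=0: input=3 -> V=0 FIRE
t=1: input=0 -> V=0
t=2: input=2 -> V=12
t=3: input=3 -> V=0 FIRE
t=4: input=2 -> V=12
t=5: input=0 -> V=6
t=6: input=5 -> V=0 FIRE
t=7: input=2 -> V=12

Answer: 0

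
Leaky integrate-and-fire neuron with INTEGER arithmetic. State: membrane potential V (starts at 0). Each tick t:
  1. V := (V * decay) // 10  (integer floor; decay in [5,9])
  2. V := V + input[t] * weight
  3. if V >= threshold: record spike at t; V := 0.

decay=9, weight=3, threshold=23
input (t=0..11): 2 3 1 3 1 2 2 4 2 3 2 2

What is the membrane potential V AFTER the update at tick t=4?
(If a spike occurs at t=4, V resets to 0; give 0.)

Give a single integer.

Answer: 22

Derivation:
t=0: input=2 -> V=6
t=1: input=3 -> V=14
t=2: input=1 -> V=15
t=3: input=3 -> V=22
t=4: input=1 -> V=22
t=5: input=2 -> V=0 FIRE
t=6: input=2 -> V=6
t=7: input=4 -> V=17
t=8: input=2 -> V=21
t=9: input=3 -> V=0 FIRE
t=10: input=2 -> V=6
t=11: input=2 -> V=11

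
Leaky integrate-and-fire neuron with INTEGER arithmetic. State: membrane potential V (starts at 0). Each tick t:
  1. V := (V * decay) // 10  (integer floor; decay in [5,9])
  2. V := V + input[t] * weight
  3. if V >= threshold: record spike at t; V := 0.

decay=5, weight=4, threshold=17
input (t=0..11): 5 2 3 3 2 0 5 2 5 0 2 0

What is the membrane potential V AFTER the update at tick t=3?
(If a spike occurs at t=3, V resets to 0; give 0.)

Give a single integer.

Answer: 0

Derivation:
t=0: input=5 -> V=0 FIRE
t=1: input=2 -> V=8
t=2: input=3 -> V=16
t=3: input=3 -> V=0 FIRE
t=4: input=2 -> V=8
t=5: input=0 -> V=4
t=6: input=5 -> V=0 FIRE
t=7: input=2 -> V=8
t=8: input=5 -> V=0 FIRE
t=9: input=0 -> V=0
t=10: input=2 -> V=8
t=11: input=0 -> V=4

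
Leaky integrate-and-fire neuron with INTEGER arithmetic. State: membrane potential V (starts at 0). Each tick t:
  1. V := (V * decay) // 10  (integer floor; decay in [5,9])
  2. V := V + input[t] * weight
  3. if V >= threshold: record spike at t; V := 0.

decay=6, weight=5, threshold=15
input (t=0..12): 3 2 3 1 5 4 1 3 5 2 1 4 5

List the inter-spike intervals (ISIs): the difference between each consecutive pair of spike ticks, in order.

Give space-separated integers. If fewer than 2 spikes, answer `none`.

Answer: 2 2 1 2 1 3 1

Derivation:
t=0: input=3 -> V=0 FIRE
t=1: input=2 -> V=10
t=2: input=3 -> V=0 FIRE
t=3: input=1 -> V=5
t=4: input=5 -> V=0 FIRE
t=5: input=4 -> V=0 FIRE
t=6: input=1 -> V=5
t=7: input=3 -> V=0 FIRE
t=8: input=5 -> V=0 FIRE
t=9: input=2 -> V=10
t=10: input=1 -> V=11
t=11: input=4 -> V=0 FIRE
t=12: input=5 -> V=0 FIRE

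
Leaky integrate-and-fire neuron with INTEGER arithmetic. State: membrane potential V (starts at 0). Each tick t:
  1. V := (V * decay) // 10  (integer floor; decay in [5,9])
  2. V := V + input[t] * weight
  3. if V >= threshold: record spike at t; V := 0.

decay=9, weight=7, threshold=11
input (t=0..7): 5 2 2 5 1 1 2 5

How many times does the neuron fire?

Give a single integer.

t=0: input=5 -> V=0 FIRE
t=1: input=2 -> V=0 FIRE
t=2: input=2 -> V=0 FIRE
t=3: input=5 -> V=0 FIRE
t=4: input=1 -> V=7
t=5: input=1 -> V=0 FIRE
t=6: input=2 -> V=0 FIRE
t=7: input=5 -> V=0 FIRE

Answer: 7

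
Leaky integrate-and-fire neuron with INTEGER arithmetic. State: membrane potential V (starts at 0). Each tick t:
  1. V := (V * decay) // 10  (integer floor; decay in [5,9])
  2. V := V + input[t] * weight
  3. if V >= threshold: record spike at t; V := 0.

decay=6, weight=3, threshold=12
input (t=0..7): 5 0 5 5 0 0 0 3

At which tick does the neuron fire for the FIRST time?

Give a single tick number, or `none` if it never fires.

Answer: 0

Derivation:
t=0: input=5 -> V=0 FIRE
t=1: input=0 -> V=0
t=2: input=5 -> V=0 FIRE
t=3: input=5 -> V=0 FIRE
t=4: input=0 -> V=0
t=5: input=0 -> V=0
t=6: input=0 -> V=0
t=7: input=3 -> V=9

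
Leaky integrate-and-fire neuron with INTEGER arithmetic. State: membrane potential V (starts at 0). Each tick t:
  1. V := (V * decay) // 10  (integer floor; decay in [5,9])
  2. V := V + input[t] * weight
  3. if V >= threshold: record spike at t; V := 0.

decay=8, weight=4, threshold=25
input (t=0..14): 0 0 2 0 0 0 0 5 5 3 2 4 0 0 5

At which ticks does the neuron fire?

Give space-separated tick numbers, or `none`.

Answer: 8 11

Derivation:
t=0: input=0 -> V=0
t=1: input=0 -> V=0
t=2: input=2 -> V=8
t=3: input=0 -> V=6
t=4: input=0 -> V=4
t=5: input=0 -> V=3
t=6: input=0 -> V=2
t=7: input=5 -> V=21
t=8: input=5 -> V=0 FIRE
t=9: input=3 -> V=12
t=10: input=2 -> V=17
t=11: input=4 -> V=0 FIRE
t=12: input=0 -> V=0
t=13: input=0 -> V=0
t=14: input=5 -> V=20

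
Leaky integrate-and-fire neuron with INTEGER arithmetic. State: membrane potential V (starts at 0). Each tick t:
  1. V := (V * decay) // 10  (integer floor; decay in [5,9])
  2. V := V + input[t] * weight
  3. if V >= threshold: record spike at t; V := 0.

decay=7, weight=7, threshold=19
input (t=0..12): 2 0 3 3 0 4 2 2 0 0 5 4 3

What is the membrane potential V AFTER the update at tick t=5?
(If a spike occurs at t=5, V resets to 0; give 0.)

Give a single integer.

Answer: 0

Derivation:
t=0: input=2 -> V=14
t=1: input=0 -> V=9
t=2: input=3 -> V=0 FIRE
t=3: input=3 -> V=0 FIRE
t=4: input=0 -> V=0
t=5: input=4 -> V=0 FIRE
t=6: input=2 -> V=14
t=7: input=2 -> V=0 FIRE
t=8: input=0 -> V=0
t=9: input=0 -> V=0
t=10: input=5 -> V=0 FIRE
t=11: input=4 -> V=0 FIRE
t=12: input=3 -> V=0 FIRE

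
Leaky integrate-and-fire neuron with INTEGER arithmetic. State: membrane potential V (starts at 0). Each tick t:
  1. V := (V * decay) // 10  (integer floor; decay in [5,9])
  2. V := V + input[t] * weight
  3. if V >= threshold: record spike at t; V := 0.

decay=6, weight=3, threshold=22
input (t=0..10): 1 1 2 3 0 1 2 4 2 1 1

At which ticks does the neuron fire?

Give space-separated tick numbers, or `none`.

t=0: input=1 -> V=3
t=1: input=1 -> V=4
t=2: input=2 -> V=8
t=3: input=3 -> V=13
t=4: input=0 -> V=7
t=5: input=1 -> V=7
t=6: input=2 -> V=10
t=7: input=4 -> V=18
t=8: input=2 -> V=16
t=9: input=1 -> V=12
t=10: input=1 -> V=10

Answer: none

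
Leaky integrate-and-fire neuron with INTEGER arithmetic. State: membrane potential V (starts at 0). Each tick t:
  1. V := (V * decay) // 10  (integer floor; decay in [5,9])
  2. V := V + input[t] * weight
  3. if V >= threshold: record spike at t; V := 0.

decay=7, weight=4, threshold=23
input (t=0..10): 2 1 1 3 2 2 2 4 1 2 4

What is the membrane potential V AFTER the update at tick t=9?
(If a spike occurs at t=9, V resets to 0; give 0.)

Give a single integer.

Answer: 18

Derivation:
t=0: input=2 -> V=8
t=1: input=1 -> V=9
t=2: input=1 -> V=10
t=3: input=3 -> V=19
t=4: input=2 -> V=21
t=5: input=2 -> V=22
t=6: input=2 -> V=0 FIRE
t=7: input=4 -> V=16
t=8: input=1 -> V=15
t=9: input=2 -> V=18
t=10: input=4 -> V=0 FIRE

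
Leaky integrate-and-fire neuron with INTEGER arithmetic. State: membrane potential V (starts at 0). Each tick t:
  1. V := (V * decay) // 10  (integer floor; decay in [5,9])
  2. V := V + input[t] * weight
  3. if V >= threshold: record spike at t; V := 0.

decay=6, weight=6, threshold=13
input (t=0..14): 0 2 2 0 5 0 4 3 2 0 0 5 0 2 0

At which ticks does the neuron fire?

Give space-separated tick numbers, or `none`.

t=0: input=0 -> V=0
t=1: input=2 -> V=12
t=2: input=2 -> V=0 FIRE
t=3: input=0 -> V=0
t=4: input=5 -> V=0 FIRE
t=5: input=0 -> V=0
t=6: input=4 -> V=0 FIRE
t=7: input=3 -> V=0 FIRE
t=8: input=2 -> V=12
t=9: input=0 -> V=7
t=10: input=0 -> V=4
t=11: input=5 -> V=0 FIRE
t=12: input=0 -> V=0
t=13: input=2 -> V=12
t=14: input=0 -> V=7

Answer: 2 4 6 7 11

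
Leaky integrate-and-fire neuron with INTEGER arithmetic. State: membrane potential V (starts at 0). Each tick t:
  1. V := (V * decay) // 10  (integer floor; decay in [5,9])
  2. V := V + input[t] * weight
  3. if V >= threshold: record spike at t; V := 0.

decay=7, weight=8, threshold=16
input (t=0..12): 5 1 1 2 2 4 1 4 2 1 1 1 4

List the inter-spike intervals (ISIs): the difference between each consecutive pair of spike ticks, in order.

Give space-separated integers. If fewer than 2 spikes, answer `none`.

Answer: 3 1 1 2 1 3 1

Derivation:
t=0: input=5 -> V=0 FIRE
t=1: input=1 -> V=8
t=2: input=1 -> V=13
t=3: input=2 -> V=0 FIRE
t=4: input=2 -> V=0 FIRE
t=5: input=4 -> V=0 FIRE
t=6: input=1 -> V=8
t=7: input=4 -> V=0 FIRE
t=8: input=2 -> V=0 FIRE
t=9: input=1 -> V=8
t=10: input=1 -> V=13
t=11: input=1 -> V=0 FIRE
t=12: input=4 -> V=0 FIRE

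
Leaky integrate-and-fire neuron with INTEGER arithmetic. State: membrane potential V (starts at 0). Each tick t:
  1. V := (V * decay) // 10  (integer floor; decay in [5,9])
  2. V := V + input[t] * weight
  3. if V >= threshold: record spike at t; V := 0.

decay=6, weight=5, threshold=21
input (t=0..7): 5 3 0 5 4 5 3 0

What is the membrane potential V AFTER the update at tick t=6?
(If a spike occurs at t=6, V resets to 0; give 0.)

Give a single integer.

Answer: 15

Derivation:
t=0: input=5 -> V=0 FIRE
t=1: input=3 -> V=15
t=2: input=0 -> V=9
t=3: input=5 -> V=0 FIRE
t=4: input=4 -> V=20
t=5: input=5 -> V=0 FIRE
t=6: input=3 -> V=15
t=7: input=0 -> V=9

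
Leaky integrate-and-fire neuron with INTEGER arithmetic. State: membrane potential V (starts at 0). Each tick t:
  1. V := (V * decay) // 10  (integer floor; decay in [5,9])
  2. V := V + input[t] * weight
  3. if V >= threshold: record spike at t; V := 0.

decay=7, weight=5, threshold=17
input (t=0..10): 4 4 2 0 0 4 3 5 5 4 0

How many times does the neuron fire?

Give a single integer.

t=0: input=4 -> V=0 FIRE
t=1: input=4 -> V=0 FIRE
t=2: input=2 -> V=10
t=3: input=0 -> V=7
t=4: input=0 -> V=4
t=5: input=4 -> V=0 FIRE
t=6: input=3 -> V=15
t=7: input=5 -> V=0 FIRE
t=8: input=5 -> V=0 FIRE
t=9: input=4 -> V=0 FIRE
t=10: input=0 -> V=0

Answer: 6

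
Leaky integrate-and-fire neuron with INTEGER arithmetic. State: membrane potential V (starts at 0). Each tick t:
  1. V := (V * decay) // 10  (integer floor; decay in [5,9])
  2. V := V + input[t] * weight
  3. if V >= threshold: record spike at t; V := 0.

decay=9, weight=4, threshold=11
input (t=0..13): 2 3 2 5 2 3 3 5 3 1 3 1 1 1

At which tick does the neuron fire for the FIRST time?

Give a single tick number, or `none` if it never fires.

t=0: input=2 -> V=8
t=1: input=3 -> V=0 FIRE
t=2: input=2 -> V=8
t=3: input=5 -> V=0 FIRE
t=4: input=2 -> V=8
t=5: input=3 -> V=0 FIRE
t=6: input=3 -> V=0 FIRE
t=7: input=5 -> V=0 FIRE
t=8: input=3 -> V=0 FIRE
t=9: input=1 -> V=4
t=10: input=3 -> V=0 FIRE
t=11: input=1 -> V=4
t=12: input=1 -> V=7
t=13: input=1 -> V=10

Answer: 1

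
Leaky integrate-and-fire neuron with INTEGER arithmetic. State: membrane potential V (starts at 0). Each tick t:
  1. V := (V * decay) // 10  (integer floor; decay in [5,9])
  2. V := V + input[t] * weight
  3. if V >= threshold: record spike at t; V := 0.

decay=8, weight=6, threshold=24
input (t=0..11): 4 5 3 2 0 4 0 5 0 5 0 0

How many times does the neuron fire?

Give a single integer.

t=0: input=4 -> V=0 FIRE
t=1: input=5 -> V=0 FIRE
t=2: input=3 -> V=18
t=3: input=2 -> V=0 FIRE
t=4: input=0 -> V=0
t=5: input=4 -> V=0 FIRE
t=6: input=0 -> V=0
t=7: input=5 -> V=0 FIRE
t=8: input=0 -> V=0
t=9: input=5 -> V=0 FIRE
t=10: input=0 -> V=0
t=11: input=0 -> V=0

Answer: 6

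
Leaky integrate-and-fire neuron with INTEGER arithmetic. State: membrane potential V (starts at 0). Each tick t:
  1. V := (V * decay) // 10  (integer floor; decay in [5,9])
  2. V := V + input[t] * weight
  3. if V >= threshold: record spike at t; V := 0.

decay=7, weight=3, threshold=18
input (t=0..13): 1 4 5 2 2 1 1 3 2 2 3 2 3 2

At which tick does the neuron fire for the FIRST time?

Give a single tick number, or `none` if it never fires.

Answer: 2

Derivation:
t=0: input=1 -> V=3
t=1: input=4 -> V=14
t=2: input=5 -> V=0 FIRE
t=3: input=2 -> V=6
t=4: input=2 -> V=10
t=5: input=1 -> V=10
t=6: input=1 -> V=10
t=7: input=3 -> V=16
t=8: input=2 -> V=17
t=9: input=2 -> V=17
t=10: input=3 -> V=0 FIRE
t=11: input=2 -> V=6
t=12: input=3 -> V=13
t=13: input=2 -> V=15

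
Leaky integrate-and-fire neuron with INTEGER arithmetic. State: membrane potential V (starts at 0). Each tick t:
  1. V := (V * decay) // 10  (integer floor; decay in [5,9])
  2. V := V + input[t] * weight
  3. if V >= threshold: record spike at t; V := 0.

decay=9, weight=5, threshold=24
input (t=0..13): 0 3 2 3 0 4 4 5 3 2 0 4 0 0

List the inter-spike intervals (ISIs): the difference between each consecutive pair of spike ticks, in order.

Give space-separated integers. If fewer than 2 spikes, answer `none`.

Answer: 3 1 4

Derivation:
t=0: input=0 -> V=0
t=1: input=3 -> V=15
t=2: input=2 -> V=23
t=3: input=3 -> V=0 FIRE
t=4: input=0 -> V=0
t=5: input=4 -> V=20
t=6: input=4 -> V=0 FIRE
t=7: input=5 -> V=0 FIRE
t=8: input=3 -> V=15
t=9: input=2 -> V=23
t=10: input=0 -> V=20
t=11: input=4 -> V=0 FIRE
t=12: input=0 -> V=0
t=13: input=0 -> V=0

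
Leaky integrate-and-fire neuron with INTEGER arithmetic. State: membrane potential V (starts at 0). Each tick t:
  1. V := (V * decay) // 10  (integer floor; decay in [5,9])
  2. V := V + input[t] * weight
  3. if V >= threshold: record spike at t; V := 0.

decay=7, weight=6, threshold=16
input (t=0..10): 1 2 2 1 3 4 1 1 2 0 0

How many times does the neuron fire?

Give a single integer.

t=0: input=1 -> V=6
t=1: input=2 -> V=0 FIRE
t=2: input=2 -> V=12
t=3: input=1 -> V=14
t=4: input=3 -> V=0 FIRE
t=5: input=4 -> V=0 FIRE
t=6: input=1 -> V=6
t=7: input=1 -> V=10
t=8: input=2 -> V=0 FIRE
t=9: input=0 -> V=0
t=10: input=0 -> V=0

Answer: 4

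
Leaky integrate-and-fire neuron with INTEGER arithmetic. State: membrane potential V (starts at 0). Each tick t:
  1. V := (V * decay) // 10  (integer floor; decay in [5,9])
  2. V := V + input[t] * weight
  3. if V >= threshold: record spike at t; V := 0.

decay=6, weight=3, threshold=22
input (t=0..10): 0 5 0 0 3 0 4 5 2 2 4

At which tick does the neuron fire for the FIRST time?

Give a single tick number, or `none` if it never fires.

Answer: 7

Derivation:
t=0: input=0 -> V=0
t=1: input=5 -> V=15
t=2: input=0 -> V=9
t=3: input=0 -> V=5
t=4: input=3 -> V=12
t=5: input=0 -> V=7
t=6: input=4 -> V=16
t=7: input=5 -> V=0 FIRE
t=8: input=2 -> V=6
t=9: input=2 -> V=9
t=10: input=4 -> V=17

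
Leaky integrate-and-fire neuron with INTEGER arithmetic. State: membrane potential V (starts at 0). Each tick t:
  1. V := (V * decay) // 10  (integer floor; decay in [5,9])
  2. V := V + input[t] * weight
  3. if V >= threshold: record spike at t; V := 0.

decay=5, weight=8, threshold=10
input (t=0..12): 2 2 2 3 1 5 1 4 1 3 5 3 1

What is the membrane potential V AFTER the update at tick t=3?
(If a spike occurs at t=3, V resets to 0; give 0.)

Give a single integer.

Answer: 0

Derivation:
t=0: input=2 -> V=0 FIRE
t=1: input=2 -> V=0 FIRE
t=2: input=2 -> V=0 FIRE
t=3: input=3 -> V=0 FIRE
t=4: input=1 -> V=8
t=5: input=5 -> V=0 FIRE
t=6: input=1 -> V=8
t=7: input=4 -> V=0 FIRE
t=8: input=1 -> V=8
t=9: input=3 -> V=0 FIRE
t=10: input=5 -> V=0 FIRE
t=11: input=3 -> V=0 FIRE
t=12: input=1 -> V=8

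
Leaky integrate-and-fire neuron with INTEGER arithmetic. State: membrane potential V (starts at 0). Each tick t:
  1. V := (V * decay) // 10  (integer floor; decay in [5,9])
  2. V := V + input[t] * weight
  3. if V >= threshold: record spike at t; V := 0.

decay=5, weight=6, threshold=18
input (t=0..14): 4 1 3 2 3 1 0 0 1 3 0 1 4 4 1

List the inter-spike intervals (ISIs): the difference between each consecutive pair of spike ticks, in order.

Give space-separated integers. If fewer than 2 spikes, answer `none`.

Answer: 2 2 5 3 1

Derivation:
t=0: input=4 -> V=0 FIRE
t=1: input=1 -> V=6
t=2: input=3 -> V=0 FIRE
t=3: input=2 -> V=12
t=4: input=3 -> V=0 FIRE
t=5: input=1 -> V=6
t=6: input=0 -> V=3
t=7: input=0 -> V=1
t=8: input=1 -> V=6
t=9: input=3 -> V=0 FIRE
t=10: input=0 -> V=0
t=11: input=1 -> V=6
t=12: input=4 -> V=0 FIRE
t=13: input=4 -> V=0 FIRE
t=14: input=1 -> V=6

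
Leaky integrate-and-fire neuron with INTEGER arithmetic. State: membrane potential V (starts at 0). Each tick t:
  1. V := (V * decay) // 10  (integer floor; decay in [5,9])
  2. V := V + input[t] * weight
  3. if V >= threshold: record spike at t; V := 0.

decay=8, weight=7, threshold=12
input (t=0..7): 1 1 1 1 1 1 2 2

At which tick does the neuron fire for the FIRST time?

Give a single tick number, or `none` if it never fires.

Answer: 1

Derivation:
t=0: input=1 -> V=7
t=1: input=1 -> V=0 FIRE
t=2: input=1 -> V=7
t=3: input=1 -> V=0 FIRE
t=4: input=1 -> V=7
t=5: input=1 -> V=0 FIRE
t=6: input=2 -> V=0 FIRE
t=7: input=2 -> V=0 FIRE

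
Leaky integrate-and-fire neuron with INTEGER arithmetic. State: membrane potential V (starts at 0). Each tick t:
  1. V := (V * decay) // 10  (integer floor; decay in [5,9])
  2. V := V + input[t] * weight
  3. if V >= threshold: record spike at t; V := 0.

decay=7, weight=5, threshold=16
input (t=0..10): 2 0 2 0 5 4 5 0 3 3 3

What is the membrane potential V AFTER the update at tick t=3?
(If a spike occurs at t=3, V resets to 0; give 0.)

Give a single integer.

Answer: 9

Derivation:
t=0: input=2 -> V=10
t=1: input=0 -> V=7
t=2: input=2 -> V=14
t=3: input=0 -> V=9
t=4: input=5 -> V=0 FIRE
t=5: input=4 -> V=0 FIRE
t=6: input=5 -> V=0 FIRE
t=7: input=0 -> V=0
t=8: input=3 -> V=15
t=9: input=3 -> V=0 FIRE
t=10: input=3 -> V=15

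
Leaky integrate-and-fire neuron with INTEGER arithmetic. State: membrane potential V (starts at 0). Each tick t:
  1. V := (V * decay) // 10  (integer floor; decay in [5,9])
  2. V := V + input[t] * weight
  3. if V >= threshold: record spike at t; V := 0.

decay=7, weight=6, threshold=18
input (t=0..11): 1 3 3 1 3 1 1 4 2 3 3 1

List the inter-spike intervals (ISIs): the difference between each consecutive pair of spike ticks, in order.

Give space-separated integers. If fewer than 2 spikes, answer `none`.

Answer: 1 2 3 2 1

Derivation:
t=0: input=1 -> V=6
t=1: input=3 -> V=0 FIRE
t=2: input=3 -> V=0 FIRE
t=3: input=1 -> V=6
t=4: input=3 -> V=0 FIRE
t=5: input=1 -> V=6
t=6: input=1 -> V=10
t=7: input=4 -> V=0 FIRE
t=8: input=2 -> V=12
t=9: input=3 -> V=0 FIRE
t=10: input=3 -> V=0 FIRE
t=11: input=1 -> V=6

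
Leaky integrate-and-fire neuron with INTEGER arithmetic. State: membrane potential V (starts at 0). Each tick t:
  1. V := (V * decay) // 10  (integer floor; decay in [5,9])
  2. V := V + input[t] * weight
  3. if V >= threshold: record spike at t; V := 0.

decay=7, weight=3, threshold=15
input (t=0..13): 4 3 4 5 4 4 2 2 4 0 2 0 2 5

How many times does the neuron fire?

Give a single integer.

t=0: input=4 -> V=12
t=1: input=3 -> V=0 FIRE
t=2: input=4 -> V=12
t=3: input=5 -> V=0 FIRE
t=4: input=4 -> V=12
t=5: input=4 -> V=0 FIRE
t=6: input=2 -> V=6
t=7: input=2 -> V=10
t=8: input=4 -> V=0 FIRE
t=9: input=0 -> V=0
t=10: input=2 -> V=6
t=11: input=0 -> V=4
t=12: input=2 -> V=8
t=13: input=5 -> V=0 FIRE

Answer: 5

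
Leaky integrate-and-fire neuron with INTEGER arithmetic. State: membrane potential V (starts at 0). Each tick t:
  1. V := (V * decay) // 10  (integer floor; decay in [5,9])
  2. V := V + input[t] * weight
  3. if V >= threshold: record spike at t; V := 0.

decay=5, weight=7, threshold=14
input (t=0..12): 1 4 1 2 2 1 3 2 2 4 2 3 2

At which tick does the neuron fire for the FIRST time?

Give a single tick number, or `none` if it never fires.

t=0: input=1 -> V=7
t=1: input=4 -> V=0 FIRE
t=2: input=1 -> V=7
t=3: input=2 -> V=0 FIRE
t=4: input=2 -> V=0 FIRE
t=5: input=1 -> V=7
t=6: input=3 -> V=0 FIRE
t=7: input=2 -> V=0 FIRE
t=8: input=2 -> V=0 FIRE
t=9: input=4 -> V=0 FIRE
t=10: input=2 -> V=0 FIRE
t=11: input=3 -> V=0 FIRE
t=12: input=2 -> V=0 FIRE

Answer: 1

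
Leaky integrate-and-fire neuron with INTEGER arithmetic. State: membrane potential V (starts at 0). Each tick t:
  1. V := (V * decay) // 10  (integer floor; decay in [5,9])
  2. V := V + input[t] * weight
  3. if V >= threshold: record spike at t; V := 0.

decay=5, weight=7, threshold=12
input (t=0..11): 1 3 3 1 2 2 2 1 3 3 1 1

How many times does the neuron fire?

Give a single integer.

t=0: input=1 -> V=7
t=1: input=3 -> V=0 FIRE
t=2: input=3 -> V=0 FIRE
t=3: input=1 -> V=7
t=4: input=2 -> V=0 FIRE
t=5: input=2 -> V=0 FIRE
t=6: input=2 -> V=0 FIRE
t=7: input=1 -> V=7
t=8: input=3 -> V=0 FIRE
t=9: input=3 -> V=0 FIRE
t=10: input=1 -> V=7
t=11: input=1 -> V=10

Answer: 7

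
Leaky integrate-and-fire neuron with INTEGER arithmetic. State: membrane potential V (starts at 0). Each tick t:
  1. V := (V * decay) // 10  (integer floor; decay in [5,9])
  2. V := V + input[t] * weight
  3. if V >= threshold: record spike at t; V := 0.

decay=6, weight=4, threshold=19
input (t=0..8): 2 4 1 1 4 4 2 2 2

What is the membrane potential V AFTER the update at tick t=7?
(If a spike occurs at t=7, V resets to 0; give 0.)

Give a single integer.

Answer: 18

Derivation:
t=0: input=2 -> V=8
t=1: input=4 -> V=0 FIRE
t=2: input=1 -> V=4
t=3: input=1 -> V=6
t=4: input=4 -> V=0 FIRE
t=5: input=4 -> V=16
t=6: input=2 -> V=17
t=7: input=2 -> V=18
t=8: input=2 -> V=18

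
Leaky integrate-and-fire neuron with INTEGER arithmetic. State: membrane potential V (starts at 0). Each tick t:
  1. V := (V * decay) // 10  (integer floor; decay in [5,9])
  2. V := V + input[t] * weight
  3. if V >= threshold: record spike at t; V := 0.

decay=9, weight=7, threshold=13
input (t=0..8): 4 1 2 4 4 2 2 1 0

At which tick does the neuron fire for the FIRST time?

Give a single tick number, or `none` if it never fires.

Answer: 0

Derivation:
t=0: input=4 -> V=0 FIRE
t=1: input=1 -> V=7
t=2: input=2 -> V=0 FIRE
t=3: input=4 -> V=0 FIRE
t=4: input=4 -> V=0 FIRE
t=5: input=2 -> V=0 FIRE
t=6: input=2 -> V=0 FIRE
t=7: input=1 -> V=7
t=8: input=0 -> V=6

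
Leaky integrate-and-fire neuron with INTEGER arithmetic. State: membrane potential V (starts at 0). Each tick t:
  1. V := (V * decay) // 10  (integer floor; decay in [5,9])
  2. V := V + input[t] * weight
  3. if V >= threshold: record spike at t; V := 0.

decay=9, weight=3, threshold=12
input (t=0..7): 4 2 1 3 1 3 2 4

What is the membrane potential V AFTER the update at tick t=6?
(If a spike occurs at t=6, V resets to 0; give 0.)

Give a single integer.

t=0: input=4 -> V=0 FIRE
t=1: input=2 -> V=6
t=2: input=1 -> V=8
t=3: input=3 -> V=0 FIRE
t=4: input=1 -> V=3
t=5: input=3 -> V=11
t=6: input=2 -> V=0 FIRE
t=7: input=4 -> V=0 FIRE

Answer: 0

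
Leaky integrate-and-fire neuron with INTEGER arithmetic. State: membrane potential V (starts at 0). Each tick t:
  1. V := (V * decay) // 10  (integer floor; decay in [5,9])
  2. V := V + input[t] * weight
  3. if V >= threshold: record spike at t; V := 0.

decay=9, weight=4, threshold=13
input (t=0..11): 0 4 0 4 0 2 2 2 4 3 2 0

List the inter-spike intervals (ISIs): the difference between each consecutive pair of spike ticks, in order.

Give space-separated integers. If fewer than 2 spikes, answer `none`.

Answer: 2 3 2 2

Derivation:
t=0: input=0 -> V=0
t=1: input=4 -> V=0 FIRE
t=2: input=0 -> V=0
t=3: input=4 -> V=0 FIRE
t=4: input=0 -> V=0
t=5: input=2 -> V=8
t=6: input=2 -> V=0 FIRE
t=7: input=2 -> V=8
t=8: input=4 -> V=0 FIRE
t=9: input=3 -> V=12
t=10: input=2 -> V=0 FIRE
t=11: input=0 -> V=0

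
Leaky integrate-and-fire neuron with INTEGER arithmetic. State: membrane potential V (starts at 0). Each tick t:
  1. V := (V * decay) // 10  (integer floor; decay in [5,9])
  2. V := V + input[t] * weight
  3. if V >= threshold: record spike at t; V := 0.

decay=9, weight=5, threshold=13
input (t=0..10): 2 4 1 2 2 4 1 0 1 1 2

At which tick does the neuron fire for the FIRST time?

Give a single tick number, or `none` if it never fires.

Answer: 1

Derivation:
t=0: input=2 -> V=10
t=1: input=4 -> V=0 FIRE
t=2: input=1 -> V=5
t=3: input=2 -> V=0 FIRE
t=4: input=2 -> V=10
t=5: input=4 -> V=0 FIRE
t=6: input=1 -> V=5
t=7: input=0 -> V=4
t=8: input=1 -> V=8
t=9: input=1 -> V=12
t=10: input=2 -> V=0 FIRE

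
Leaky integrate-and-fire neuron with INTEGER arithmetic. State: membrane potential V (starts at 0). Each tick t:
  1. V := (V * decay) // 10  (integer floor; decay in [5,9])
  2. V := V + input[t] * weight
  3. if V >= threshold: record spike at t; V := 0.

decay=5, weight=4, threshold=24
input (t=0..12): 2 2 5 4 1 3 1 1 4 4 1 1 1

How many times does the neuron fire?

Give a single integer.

Answer: 2

Derivation:
t=0: input=2 -> V=8
t=1: input=2 -> V=12
t=2: input=5 -> V=0 FIRE
t=3: input=4 -> V=16
t=4: input=1 -> V=12
t=5: input=3 -> V=18
t=6: input=1 -> V=13
t=7: input=1 -> V=10
t=8: input=4 -> V=21
t=9: input=4 -> V=0 FIRE
t=10: input=1 -> V=4
t=11: input=1 -> V=6
t=12: input=1 -> V=7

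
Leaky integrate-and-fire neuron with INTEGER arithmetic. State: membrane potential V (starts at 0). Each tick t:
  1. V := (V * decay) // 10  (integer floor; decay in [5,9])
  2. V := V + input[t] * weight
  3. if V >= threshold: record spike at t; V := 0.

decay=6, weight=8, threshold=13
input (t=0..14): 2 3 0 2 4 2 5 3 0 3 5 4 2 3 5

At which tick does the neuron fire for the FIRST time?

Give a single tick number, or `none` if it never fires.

t=0: input=2 -> V=0 FIRE
t=1: input=3 -> V=0 FIRE
t=2: input=0 -> V=0
t=3: input=2 -> V=0 FIRE
t=4: input=4 -> V=0 FIRE
t=5: input=2 -> V=0 FIRE
t=6: input=5 -> V=0 FIRE
t=7: input=3 -> V=0 FIRE
t=8: input=0 -> V=0
t=9: input=3 -> V=0 FIRE
t=10: input=5 -> V=0 FIRE
t=11: input=4 -> V=0 FIRE
t=12: input=2 -> V=0 FIRE
t=13: input=3 -> V=0 FIRE
t=14: input=5 -> V=0 FIRE

Answer: 0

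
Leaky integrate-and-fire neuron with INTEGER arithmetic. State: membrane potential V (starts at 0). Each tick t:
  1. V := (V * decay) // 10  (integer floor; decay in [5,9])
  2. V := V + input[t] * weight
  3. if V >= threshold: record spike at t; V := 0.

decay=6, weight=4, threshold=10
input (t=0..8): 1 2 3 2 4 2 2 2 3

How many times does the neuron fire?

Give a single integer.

Answer: 5

Derivation:
t=0: input=1 -> V=4
t=1: input=2 -> V=0 FIRE
t=2: input=3 -> V=0 FIRE
t=3: input=2 -> V=8
t=4: input=4 -> V=0 FIRE
t=5: input=2 -> V=8
t=6: input=2 -> V=0 FIRE
t=7: input=2 -> V=8
t=8: input=3 -> V=0 FIRE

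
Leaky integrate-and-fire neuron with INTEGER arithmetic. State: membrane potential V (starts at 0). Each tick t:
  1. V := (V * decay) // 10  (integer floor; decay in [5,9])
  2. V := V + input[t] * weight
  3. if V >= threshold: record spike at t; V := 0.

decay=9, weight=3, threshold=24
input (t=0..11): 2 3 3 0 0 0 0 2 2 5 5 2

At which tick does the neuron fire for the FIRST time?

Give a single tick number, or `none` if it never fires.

t=0: input=2 -> V=6
t=1: input=3 -> V=14
t=2: input=3 -> V=21
t=3: input=0 -> V=18
t=4: input=0 -> V=16
t=5: input=0 -> V=14
t=6: input=0 -> V=12
t=7: input=2 -> V=16
t=8: input=2 -> V=20
t=9: input=5 -> V=0 FIRE
t=10: input=5 -> V=15
t=11: input=2 -> V=19

Answer: 9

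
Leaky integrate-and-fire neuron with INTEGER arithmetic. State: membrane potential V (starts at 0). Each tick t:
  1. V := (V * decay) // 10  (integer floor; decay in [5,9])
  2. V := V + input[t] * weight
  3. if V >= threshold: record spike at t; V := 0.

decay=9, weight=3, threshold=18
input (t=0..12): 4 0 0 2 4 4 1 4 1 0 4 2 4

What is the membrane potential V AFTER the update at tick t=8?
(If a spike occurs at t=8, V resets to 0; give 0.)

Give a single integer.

Answer: 3

Derivation:
t=0: input=4 -> V=12
t=1: input=0 -> V=10
t=2: input=0 -> V=9
t=3: input=2 -> V=14
t=4: input=4 -> V=0 FIRE
t=5: input=4 -> V=12
t=6: input=1 -> V=13
t=7: input=4 -> V=0 FIRE
t=8: input=1 -> V=3
t=9: input=0 -> V=2
t=10: input=4 -> V=13
t=11: input=2 -> V=17
t=12: input=4 -> V=0 FIRE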